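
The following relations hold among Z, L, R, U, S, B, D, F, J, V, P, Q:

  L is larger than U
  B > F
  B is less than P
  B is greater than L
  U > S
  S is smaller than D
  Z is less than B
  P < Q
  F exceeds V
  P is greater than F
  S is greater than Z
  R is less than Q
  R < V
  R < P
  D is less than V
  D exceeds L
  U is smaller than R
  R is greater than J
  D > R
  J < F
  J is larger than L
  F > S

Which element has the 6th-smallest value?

R

The consecutive relations fix a unique order: Z < S < U < L < J < R < D < V < F < B < P < Q.
Counting 6 from the smallest end gives R.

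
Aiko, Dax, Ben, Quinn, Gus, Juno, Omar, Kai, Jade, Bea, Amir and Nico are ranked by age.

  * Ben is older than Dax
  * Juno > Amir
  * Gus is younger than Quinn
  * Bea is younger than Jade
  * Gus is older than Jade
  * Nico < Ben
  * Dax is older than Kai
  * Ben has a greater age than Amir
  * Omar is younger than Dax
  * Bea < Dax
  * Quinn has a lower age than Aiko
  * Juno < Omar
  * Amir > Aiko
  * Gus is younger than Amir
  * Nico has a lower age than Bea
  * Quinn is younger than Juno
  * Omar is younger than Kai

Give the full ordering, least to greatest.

Each adjacent pair is fixed by a given relation: Nico < Bea; Bea < Jade; Jade < Gus; Gus < Quinn; Quinn < Aiko; Aiko < Amir; Amir < Juno; Juno < Omar; Omar < Kai; Kai < Dax; Dax < Ben. Chaining them end to end gives the full order.

Nico < Bea < Jade < Gus < Quinn < Aiko < Amir < Juno < Omar < Kai < Dax < Ben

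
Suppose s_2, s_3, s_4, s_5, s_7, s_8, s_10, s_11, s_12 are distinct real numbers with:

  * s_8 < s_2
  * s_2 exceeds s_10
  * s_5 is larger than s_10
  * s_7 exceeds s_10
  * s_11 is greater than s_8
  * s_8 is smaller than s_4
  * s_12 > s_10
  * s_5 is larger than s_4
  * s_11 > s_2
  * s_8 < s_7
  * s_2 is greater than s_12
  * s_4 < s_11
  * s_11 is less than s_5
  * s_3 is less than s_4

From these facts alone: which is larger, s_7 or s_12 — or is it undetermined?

Following every chain through s_12: above s_12 we get s_2, s_11, s_5; below s_12 we get s_10.
s_7 is not reached, and no chain runs the other way from s_7 to s_12.
So the given relations leave the order of s_12 and s_7 undetermined.

undetermined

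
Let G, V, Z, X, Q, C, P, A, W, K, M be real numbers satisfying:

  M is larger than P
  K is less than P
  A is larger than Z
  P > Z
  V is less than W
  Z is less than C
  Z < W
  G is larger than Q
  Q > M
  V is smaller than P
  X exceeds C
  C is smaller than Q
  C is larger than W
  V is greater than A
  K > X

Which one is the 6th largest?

X

The consecutive relations fix a unique order: Z < A < V < W < C < X < K < P < M < Q < G.
The 6th largest is X.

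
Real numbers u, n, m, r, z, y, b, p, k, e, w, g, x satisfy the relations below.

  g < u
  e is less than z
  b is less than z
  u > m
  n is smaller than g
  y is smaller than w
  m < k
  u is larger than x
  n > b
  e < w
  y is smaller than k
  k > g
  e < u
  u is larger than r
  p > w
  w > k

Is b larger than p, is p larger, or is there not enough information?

p

Chaining the given relations: b < n < g < k < w < p.
So p is larger.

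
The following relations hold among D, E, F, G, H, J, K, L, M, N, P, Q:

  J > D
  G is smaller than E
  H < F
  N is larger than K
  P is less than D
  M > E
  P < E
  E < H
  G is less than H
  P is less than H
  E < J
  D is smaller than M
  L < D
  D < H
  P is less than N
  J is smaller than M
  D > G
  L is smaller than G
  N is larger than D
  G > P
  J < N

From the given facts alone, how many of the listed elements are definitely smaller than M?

6

Directly below M: E, D, J.
One step further: P, L, G (6 so far).
Nothing else is reachable below M; 6 in all.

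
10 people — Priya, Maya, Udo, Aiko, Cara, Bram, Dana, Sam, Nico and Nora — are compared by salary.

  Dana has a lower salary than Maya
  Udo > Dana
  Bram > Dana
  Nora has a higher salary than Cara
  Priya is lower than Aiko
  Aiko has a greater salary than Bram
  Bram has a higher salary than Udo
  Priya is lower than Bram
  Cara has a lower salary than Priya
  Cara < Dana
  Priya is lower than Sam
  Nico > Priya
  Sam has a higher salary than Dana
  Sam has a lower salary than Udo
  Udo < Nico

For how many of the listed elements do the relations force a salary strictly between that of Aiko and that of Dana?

3

The relations place Dana below Aiko. An element lies strictly between them when it is forced above Dana and also forced below Aiko.
Above Dana: {Sam, Udo, Bram, Maya, Nico}. Below Aiko: {Cara, Priya, Sam, Udo, Bram}.
Intersection: {Sam, Udo, Bram} — 3.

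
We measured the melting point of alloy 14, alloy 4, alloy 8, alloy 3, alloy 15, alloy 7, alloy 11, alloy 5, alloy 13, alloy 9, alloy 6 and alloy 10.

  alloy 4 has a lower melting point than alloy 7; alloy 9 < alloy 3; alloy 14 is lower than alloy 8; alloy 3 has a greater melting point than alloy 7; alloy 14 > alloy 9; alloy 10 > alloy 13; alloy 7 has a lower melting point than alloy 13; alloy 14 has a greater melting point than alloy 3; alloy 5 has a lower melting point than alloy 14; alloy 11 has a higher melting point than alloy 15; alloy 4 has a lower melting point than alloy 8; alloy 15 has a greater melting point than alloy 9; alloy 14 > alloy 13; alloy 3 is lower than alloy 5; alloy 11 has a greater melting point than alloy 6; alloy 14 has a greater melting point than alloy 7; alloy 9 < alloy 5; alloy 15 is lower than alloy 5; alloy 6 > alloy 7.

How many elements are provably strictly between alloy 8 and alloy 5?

Chaining upward from alloy 5 reaches: alloy 14.
Chaining downward from alloy 8 reaches: alloy 4, alloy 7, alloy 9, alloy 15, alloy 3, alloy 13, alloy 14.
Strictly between alloy 5 and alloy 8 are those in both lists: alloy 14 — 1 element.

1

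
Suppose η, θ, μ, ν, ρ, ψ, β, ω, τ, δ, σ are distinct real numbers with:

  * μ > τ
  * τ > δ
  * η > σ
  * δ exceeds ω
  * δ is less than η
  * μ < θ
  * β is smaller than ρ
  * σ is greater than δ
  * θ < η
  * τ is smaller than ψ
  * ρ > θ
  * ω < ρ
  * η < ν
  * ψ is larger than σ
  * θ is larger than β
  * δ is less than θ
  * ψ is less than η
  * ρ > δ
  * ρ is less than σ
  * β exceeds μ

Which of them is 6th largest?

θ

Chaining the given pairs: ω < δ < τ < μ < β < θ < ρ < σ < ψ < η < ν.
The 6th largest is θ.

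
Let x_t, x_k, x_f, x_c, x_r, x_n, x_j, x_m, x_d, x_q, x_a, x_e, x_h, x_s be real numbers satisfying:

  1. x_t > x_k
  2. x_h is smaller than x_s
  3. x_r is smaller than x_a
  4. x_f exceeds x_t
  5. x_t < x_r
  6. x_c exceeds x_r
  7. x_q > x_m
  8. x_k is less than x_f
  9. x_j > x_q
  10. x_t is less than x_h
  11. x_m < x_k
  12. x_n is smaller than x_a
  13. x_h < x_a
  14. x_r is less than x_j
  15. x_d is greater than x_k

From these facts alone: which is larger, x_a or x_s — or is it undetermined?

undetermined

Following every chain through x_a: below x_a we get x_m, x_n, x_k, x_t, x_r, x_h.
x_s is not reached, and no chain runs the other way from x_s to x_a.
So the given relations leave the order of x_a and x_s undetermined.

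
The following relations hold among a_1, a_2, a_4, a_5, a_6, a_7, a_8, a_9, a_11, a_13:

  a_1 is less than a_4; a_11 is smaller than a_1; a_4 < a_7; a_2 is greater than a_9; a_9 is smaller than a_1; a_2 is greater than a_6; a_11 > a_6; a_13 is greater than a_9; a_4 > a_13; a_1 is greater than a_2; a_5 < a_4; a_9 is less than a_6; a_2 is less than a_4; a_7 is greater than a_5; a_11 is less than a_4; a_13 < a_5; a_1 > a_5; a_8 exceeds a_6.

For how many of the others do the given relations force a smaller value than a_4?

The elements the relations force below a_4 are a_9, a_6, a_2, a_11, a_13, a_5, a_1 — no chain reaches any other.
That is 7.

7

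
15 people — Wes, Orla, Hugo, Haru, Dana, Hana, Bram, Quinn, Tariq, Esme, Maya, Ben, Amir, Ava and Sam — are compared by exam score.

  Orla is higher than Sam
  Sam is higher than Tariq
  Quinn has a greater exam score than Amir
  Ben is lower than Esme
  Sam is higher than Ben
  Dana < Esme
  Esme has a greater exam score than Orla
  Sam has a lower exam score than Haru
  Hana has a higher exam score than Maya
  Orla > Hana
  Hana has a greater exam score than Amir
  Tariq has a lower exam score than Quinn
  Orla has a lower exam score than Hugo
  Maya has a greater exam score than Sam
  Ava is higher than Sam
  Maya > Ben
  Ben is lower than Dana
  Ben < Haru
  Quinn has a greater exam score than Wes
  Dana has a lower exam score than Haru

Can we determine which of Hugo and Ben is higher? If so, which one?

Hugo

The relevant relations are Ben < Sam; Sam < Maya; Maya < Hana; Hana < Orla; Orla < Hugo.
Together: Ben < Sam < Maya < Hana < Orla < Hugo.
So Hugo is higher.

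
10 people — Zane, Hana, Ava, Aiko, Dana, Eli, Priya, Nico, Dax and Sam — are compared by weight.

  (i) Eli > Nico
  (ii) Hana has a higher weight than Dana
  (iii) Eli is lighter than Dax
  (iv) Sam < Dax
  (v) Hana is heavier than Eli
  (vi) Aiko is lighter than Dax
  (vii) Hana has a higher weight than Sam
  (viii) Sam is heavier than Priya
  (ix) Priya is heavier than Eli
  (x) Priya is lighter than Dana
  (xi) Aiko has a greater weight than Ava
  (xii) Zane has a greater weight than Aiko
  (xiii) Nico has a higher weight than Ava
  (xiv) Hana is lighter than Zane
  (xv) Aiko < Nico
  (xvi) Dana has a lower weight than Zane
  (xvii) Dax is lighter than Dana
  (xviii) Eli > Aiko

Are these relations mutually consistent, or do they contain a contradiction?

consistent

Every relation is compatible with Ava < Aiko < Nico < Eli < Priya < Sam < Dax < Dana < Hana < Zane; the set is consistent.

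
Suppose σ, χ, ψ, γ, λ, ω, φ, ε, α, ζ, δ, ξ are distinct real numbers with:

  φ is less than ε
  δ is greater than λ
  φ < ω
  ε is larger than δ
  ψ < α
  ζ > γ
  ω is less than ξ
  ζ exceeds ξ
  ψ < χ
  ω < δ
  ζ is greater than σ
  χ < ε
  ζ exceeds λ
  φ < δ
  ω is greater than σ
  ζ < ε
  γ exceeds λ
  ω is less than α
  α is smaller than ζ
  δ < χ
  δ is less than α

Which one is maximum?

σ is not greatest since σ < ω; φ is not greatest since φ < δ; ω is not greatest since ω < ξ; λ is not greatest since λ < γ; γ is not greatest since γ < ζ; ξ is not greatest since ξ < ζ; δ is not greatest since δ < ε; ψ is not greatest since ψ < χ; α is not greatest since α < ζ; ζ is not greatest since ζ < ε; χ is not greatest since χ < ε.
Only ε has nothing above it, so ε is the maximum.

ε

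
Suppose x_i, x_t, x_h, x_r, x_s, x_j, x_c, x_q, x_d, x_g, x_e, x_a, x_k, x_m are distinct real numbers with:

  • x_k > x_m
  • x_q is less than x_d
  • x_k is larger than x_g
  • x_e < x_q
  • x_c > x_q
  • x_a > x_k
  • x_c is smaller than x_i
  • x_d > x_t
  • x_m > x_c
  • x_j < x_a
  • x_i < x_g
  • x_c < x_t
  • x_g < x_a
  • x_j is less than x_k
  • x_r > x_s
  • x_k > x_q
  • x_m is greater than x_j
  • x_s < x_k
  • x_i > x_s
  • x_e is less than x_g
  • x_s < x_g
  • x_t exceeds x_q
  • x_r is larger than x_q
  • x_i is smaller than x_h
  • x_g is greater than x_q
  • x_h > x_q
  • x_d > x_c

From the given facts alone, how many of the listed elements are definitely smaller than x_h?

From x_h the given relations immediately reach x_q, x_i.
From those, x_e, x_c, x_s — 5 in total.
No other element is forced below x_h by the given relations, so the count is 5.

5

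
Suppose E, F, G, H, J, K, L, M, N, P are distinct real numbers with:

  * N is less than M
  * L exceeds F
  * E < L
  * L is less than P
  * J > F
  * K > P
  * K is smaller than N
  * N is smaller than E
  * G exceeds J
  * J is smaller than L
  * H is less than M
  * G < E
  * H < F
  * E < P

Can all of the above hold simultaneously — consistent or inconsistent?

Chaining the given relations yields E < L < P < K < N, so E < N. But one relation states N < E. These cannot both hold.

inconsistent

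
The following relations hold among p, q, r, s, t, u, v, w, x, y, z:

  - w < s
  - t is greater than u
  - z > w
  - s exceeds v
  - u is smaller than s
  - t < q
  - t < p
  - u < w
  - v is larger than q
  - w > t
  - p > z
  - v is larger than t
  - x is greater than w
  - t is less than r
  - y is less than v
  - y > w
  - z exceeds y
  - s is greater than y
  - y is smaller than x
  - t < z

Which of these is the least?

u

t is not least since u < t; w is not least since u < w; y is not least since w < y; q is not least since t < q; x is not least since w < x; v is not least since q < v; s is not least since y < s; z is not least since w < z; p is not least since z < p; r is not least since t < r.
Only u has nothing below it, so u is the least.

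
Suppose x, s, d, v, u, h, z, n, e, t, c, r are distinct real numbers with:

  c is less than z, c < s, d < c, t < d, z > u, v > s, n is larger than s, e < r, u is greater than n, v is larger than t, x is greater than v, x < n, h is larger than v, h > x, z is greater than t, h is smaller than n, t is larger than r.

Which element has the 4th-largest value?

h

Chaining the given pairs: e < r < t < d < c < s < v < x < h < n < u < z.
Counting 4 from the largest end gives h.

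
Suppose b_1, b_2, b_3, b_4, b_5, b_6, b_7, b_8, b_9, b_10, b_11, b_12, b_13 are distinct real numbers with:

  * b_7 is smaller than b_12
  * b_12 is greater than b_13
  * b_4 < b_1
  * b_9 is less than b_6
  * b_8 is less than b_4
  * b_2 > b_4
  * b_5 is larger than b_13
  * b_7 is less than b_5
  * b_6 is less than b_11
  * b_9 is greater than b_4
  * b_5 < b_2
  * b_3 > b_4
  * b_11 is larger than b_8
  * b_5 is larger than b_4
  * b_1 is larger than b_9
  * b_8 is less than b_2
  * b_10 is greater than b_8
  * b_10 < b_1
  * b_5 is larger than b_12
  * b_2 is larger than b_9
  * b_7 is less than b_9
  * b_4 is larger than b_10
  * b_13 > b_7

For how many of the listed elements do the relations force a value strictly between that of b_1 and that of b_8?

3

The relations place b_8 below b_1. An element lies strictly between them when it is forced above b_8 and also forced below b_1.
Above b_8: {b_10, b_4, b_9, b_5, b_6, b_11, b_2, b_3}. Below b_1: {b_7, b_10, b_4, b_9}.
Intersection: {b_10, b_4, b_9} — 3.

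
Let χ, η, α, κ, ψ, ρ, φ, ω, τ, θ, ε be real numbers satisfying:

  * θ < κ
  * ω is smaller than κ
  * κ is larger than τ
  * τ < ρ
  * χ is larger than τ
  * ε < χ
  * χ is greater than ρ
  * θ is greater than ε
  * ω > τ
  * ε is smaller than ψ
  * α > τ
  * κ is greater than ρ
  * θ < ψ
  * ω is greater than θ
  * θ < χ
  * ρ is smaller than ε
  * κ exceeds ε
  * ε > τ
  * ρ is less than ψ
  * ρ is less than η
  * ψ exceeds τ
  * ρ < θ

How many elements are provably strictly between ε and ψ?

1

The relations place ε below ψ. An element lies strictly between them when it is forced above ε and also forced below ψ.
Above ε: {θ, ω, κ, χ}. Below ψ: {τ, ρ, θ}.
Intersection: {θ} — 1.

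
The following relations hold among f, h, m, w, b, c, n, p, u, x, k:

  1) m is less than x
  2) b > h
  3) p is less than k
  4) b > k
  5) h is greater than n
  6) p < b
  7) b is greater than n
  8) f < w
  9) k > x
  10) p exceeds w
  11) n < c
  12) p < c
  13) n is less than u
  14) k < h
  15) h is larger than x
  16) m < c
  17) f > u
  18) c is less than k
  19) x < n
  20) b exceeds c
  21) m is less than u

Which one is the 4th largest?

c

The consecutive relations fix a unique order: m < x < n < u < f < w < p < c < k < h < b.
Counting 4 from the largest end gives c.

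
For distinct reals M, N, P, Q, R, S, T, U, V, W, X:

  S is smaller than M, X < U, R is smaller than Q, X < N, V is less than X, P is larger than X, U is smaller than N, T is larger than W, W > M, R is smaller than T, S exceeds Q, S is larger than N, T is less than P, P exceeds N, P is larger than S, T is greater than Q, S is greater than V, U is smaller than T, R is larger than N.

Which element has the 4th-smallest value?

Chaining the given pairs: V < X < U < N < R < Q < S < M < W < T < P.
The 4th smallest is N.

N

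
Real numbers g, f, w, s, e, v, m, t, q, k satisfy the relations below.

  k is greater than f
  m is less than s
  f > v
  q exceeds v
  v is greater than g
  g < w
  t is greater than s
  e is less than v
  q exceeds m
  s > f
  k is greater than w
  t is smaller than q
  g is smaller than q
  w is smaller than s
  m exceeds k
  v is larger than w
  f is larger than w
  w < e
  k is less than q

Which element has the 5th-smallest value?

The consecutive relations fix a unique order: g < w < e < v < f < k < m < s < t < q.
Counting 5 from the smallest end gives f.

f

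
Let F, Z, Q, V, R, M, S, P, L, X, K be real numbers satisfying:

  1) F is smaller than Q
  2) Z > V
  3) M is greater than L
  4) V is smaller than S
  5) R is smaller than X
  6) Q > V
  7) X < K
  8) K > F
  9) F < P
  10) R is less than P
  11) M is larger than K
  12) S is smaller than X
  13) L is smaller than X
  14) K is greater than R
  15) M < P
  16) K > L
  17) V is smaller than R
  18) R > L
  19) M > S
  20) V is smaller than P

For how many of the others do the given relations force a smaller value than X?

The elements the relations force below X are V, S, L, R — no chain reaches any other.
That is 4.

4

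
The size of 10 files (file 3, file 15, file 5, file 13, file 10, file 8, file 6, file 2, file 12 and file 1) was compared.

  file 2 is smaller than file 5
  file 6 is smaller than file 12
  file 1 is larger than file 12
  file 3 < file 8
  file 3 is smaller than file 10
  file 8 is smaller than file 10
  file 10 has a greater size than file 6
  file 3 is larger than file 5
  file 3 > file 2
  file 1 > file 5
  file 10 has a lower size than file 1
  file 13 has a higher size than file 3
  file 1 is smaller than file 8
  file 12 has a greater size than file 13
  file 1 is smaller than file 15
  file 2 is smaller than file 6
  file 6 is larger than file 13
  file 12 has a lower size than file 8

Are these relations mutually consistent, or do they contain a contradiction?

inconsistent

We have file 1 < file 8 stated directly, yet also file 8 < file 10 < file 1 by chaining the others — so file 8 < file 1. Contradiction.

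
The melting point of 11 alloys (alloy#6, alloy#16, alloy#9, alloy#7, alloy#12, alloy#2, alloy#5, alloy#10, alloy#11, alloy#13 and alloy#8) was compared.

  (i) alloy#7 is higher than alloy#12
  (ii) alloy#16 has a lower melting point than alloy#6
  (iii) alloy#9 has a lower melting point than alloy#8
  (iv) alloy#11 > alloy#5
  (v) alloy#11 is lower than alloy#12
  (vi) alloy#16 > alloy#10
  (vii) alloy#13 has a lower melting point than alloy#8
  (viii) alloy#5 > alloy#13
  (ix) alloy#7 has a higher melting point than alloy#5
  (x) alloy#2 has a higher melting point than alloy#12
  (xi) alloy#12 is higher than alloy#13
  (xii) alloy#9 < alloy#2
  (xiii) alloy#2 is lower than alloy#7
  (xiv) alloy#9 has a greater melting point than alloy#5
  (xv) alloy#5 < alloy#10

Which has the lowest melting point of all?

alloy#13

Chaining upward from alloy#13: directly above it, alloy#5, alloy#12, alloy#8; then alloy#9, alloy#11, alloy#10, alloy#2, alloy#7; then alloy#16; then alloy#6.
That covers every other element, and nothing is given below alloy#13, so alloy#13 is the lowest melting point.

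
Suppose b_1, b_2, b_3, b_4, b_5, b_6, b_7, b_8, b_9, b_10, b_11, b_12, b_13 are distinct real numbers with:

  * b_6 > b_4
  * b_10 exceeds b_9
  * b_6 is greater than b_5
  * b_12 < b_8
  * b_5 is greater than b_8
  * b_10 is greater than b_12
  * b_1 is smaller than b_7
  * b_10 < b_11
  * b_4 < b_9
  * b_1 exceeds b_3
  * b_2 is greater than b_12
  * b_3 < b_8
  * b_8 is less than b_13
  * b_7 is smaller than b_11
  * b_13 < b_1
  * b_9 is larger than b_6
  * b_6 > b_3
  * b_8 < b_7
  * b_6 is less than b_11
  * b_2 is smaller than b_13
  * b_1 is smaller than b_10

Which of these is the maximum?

b_4 is not greatest since b_4 < b_9; b_12 is not greatest since b_12 < b_8; b_3 is not greatest since b_3 < b_1; b_8 is not greatest since b_8 < b_5; b_5 is not greatest since b_5 < b_6; b_2 is not greatest since b_2 < b_13; b_6 is not greatest since b_6 < b_11; b_9 is not greatest since b_9 < b_10; b_13 is not greatest since b_13 < b_1; b_1 is not greatest since b_1 < b_7; b_10 is not greatest since b_10 < b_11; b_7 is not greatest since b_7 < b_11.
Only b_11 has nothing above it, so b_11 is the maximum.

b_11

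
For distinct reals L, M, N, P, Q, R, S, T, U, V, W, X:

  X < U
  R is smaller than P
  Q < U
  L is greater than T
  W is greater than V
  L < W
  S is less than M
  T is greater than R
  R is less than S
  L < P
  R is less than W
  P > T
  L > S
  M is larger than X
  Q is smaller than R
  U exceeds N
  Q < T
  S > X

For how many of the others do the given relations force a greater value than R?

6

From R the given relations immediately reach T, S, P, W.
From those, M, L — 6 in total.
Nothing else is reachable above R; 6 in all.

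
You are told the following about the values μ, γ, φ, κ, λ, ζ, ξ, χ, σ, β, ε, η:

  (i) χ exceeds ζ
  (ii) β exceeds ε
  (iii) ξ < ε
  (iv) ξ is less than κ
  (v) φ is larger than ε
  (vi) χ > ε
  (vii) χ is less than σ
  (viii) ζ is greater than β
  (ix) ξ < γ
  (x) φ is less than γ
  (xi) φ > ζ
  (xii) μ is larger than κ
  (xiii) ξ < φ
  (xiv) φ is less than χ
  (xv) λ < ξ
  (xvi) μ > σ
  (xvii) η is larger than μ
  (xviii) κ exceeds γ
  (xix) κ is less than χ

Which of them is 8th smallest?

Chaining the given pairs: λ < ξ < ε < β < ζ < φ < γ < κ < χ < σ < μ < η.
Counting 8 from the smallest end gives κ.

κ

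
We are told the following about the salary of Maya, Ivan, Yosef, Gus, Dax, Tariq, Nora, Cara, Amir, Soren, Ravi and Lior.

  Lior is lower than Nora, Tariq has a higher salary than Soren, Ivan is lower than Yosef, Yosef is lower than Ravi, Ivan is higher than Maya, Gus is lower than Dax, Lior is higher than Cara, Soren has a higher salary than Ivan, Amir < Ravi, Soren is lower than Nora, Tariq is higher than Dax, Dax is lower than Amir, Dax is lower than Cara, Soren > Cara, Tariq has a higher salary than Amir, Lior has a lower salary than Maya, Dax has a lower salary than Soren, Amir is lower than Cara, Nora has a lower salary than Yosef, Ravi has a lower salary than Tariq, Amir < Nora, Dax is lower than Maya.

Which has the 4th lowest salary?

Cara

Chaining the given pairs: Gus < Dax < Amir < Cara < Lior < Maya < Ivan < Soren < Nora < Yosef < Ravi < Tariq.
The 4th smallest is Cara.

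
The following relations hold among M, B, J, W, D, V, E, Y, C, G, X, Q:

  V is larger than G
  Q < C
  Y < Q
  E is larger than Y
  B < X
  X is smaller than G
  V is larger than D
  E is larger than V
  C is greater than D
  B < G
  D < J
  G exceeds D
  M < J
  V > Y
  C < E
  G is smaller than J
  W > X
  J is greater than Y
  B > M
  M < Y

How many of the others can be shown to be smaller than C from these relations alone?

4

From C the given relations immediately reach D, Q.
From those, Y — 3 in total.
From those, M — 4 in total.
Nothing else is reachable below C; 4 in all.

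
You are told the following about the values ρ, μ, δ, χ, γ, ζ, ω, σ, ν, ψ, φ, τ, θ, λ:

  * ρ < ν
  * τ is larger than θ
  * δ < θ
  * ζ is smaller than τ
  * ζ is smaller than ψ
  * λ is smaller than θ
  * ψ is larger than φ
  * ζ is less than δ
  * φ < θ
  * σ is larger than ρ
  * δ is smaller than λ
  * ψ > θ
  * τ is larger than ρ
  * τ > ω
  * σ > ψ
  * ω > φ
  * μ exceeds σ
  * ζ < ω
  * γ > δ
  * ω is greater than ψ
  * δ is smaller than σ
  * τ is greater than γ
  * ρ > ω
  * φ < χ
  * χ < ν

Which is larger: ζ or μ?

Following the relations from ζ: ζ < δ < λ < θ < ψ < ω < ρ < σ < μ.
So ζ < μ; μ is the larger of the two.

μ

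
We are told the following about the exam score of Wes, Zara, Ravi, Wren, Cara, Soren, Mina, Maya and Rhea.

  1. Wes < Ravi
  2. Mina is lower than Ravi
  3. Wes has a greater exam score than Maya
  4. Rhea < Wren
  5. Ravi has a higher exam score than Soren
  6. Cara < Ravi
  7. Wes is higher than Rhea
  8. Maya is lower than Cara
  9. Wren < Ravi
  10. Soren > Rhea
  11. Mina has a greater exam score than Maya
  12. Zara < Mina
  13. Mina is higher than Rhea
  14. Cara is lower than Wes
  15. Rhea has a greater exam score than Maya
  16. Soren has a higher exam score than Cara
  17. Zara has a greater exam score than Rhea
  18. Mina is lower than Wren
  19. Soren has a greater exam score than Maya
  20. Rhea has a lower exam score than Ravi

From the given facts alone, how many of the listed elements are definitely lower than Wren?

4

From Wren the given relations immediately reach Rhea, Mina.
From those, Maya, Zara — 4 in total.
Nothing else is reachable below Wren; 4 in all.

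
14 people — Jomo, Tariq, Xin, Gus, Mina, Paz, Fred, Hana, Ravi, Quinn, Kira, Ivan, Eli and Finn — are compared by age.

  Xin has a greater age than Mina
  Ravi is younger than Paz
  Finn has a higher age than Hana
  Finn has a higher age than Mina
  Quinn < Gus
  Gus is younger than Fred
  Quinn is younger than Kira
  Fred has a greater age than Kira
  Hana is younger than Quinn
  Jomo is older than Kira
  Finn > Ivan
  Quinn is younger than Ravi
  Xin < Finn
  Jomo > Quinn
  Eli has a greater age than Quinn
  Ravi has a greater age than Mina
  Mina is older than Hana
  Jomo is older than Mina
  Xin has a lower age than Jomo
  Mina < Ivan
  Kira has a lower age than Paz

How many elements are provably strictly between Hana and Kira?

1

Chaining upward from Hana reaches: Quinn, Mina, Ivan, Ravi, Gus, Xin, Fred, Paz, Eli, Jomo, Finn.
Chaining downward from Kira reaches: Quinn.
Strictly between Hana and Kira are those in both lists: Quinn — 1 element.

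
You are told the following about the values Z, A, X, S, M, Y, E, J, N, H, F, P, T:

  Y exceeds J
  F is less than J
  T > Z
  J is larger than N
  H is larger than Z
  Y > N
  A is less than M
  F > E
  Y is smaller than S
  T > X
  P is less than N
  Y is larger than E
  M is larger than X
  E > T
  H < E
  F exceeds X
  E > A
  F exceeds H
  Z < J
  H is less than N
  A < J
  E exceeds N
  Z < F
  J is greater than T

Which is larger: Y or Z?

Y

Z < T and T < E give Z < E.
With E < F: Z < T < E < F.
With F < J: Z < T < E < F < J.
With J < Y: Z < T < E < F < J < Y.
So Z < Y; Y is the larger of the two.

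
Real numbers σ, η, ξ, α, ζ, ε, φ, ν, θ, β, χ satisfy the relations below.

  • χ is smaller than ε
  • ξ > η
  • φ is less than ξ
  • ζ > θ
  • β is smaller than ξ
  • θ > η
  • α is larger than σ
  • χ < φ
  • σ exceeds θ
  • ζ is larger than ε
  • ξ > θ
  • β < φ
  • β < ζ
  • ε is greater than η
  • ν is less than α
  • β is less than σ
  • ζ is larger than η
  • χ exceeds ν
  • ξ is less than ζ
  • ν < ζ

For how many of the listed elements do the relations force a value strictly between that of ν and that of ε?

The relations place ν below ε. An element lies strictly between them when it is forced above ν and also forced below ε.
Above ν: {χ, φ, α, ξ, ζ}. Below ε: {η, χ}.
Intersection: {χ} — 1.

1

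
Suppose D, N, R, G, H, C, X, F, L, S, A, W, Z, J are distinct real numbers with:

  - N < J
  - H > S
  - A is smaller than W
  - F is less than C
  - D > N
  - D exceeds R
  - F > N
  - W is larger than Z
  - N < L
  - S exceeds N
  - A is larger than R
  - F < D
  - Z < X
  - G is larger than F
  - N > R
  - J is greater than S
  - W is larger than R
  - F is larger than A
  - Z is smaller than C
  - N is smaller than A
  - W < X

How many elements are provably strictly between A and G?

Chaining upward from A reaches: F, C, D, W, X.
Chaining downward from G reaches: R, N, F.
Strictly between A and G are those in both lists: F — 1 element.

1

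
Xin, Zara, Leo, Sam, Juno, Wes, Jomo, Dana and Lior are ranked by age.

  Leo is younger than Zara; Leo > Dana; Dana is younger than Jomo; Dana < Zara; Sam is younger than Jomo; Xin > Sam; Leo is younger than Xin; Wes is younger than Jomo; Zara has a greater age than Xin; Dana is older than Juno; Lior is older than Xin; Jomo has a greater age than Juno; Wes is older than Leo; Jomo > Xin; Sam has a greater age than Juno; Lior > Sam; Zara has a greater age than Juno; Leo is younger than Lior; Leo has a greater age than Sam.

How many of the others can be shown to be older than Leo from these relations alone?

Directly above Leo: Wes, Xin, Lior, Zara.
One step further: Jomo (5 so far).
No other element is forced above Leo by the given relations, so the count is 5.

5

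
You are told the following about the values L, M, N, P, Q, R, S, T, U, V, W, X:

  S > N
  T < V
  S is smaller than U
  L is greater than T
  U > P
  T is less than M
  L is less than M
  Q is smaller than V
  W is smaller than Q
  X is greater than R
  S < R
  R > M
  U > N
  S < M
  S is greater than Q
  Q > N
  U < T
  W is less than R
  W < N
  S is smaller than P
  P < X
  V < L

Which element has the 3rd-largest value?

Piecing the relations together gives one ordering: W < N < Q < S < P < U < T < V < L < M < R < X.
Counting 3 from the largest end gives M.

M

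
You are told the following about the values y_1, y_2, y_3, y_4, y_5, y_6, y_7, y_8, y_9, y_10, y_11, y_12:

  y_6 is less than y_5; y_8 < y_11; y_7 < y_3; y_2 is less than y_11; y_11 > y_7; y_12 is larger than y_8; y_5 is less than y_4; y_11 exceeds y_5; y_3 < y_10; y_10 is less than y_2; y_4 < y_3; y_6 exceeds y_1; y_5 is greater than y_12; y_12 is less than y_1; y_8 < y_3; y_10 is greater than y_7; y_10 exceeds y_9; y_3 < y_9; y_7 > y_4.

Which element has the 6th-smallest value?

Chaining the given pairs: y_8 < y_12 < y_1 < y_6 < y_5 < y_4 < y_7 < y_3 < y_9 < y_10 < y_2 < y_11.
Counting 6 from the smallest end gives y_4.

y_4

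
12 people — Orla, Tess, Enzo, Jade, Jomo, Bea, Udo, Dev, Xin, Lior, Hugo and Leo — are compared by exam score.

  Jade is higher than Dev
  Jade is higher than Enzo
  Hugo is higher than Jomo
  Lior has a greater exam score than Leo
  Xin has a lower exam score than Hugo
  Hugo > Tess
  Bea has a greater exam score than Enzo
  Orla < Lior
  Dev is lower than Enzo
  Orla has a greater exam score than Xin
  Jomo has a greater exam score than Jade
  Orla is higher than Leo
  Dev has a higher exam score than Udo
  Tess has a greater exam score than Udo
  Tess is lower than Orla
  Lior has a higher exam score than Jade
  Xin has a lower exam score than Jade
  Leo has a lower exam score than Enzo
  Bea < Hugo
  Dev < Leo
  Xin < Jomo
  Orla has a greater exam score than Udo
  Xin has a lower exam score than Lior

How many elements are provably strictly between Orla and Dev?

1

The relations place Dev below Orla. An element lies strictly between them when it is forced above Dev and also forced below Orla.
Above Dev: {Leo, Enzo, Jade, Lior, Bea, Jomo, Hugo}. Below Orla: {Udo, Tess, Leo, Xin}.
Intersection: {Leo} — 1.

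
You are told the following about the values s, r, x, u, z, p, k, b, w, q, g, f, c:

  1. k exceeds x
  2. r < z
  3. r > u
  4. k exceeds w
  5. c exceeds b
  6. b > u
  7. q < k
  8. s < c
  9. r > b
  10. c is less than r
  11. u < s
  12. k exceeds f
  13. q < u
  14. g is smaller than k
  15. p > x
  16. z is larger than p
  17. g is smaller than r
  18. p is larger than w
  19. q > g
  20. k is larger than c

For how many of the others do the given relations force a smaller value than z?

From z the given relations immediately reach r, p.
From those, g, u, b, x, w, c — 8 in total.
From those, q, s — 10 in total.
Nothing else is reachable below z; 10 in all.

10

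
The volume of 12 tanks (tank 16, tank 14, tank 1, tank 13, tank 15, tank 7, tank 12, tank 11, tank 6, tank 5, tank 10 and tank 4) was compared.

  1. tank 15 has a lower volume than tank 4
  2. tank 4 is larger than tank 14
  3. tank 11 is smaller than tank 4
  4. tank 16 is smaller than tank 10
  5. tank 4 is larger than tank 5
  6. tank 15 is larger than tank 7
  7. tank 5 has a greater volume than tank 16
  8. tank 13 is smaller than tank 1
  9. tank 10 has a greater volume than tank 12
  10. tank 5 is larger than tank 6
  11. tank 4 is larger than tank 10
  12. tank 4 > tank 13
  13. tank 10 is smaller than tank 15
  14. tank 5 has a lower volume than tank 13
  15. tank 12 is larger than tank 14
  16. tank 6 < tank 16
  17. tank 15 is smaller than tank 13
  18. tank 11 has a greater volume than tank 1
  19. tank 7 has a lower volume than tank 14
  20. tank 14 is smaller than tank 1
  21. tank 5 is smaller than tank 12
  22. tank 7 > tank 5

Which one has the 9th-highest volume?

tank 7

Piecing the relations together gives one ordering: tank 6 < tank 16 < tank 5 < tank 7 < tank 14 < tank 12 < tank 10 < tank 15 < tank 13 < tank 1 < tank 11 < tank 4.
Counting 9 from the largest end gives tank 7.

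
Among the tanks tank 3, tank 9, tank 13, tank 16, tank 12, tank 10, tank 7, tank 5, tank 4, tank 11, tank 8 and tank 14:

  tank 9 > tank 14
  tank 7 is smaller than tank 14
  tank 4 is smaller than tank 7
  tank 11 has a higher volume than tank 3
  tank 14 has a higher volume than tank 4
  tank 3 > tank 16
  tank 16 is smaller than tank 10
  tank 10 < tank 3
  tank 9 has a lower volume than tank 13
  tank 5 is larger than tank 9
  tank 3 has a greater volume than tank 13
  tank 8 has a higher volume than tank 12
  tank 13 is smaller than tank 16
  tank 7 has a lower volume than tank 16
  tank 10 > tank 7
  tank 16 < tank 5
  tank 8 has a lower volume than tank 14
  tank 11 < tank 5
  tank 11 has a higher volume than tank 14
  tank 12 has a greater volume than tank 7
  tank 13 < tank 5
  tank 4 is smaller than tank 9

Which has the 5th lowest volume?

The consecutive relations fix a unique order: tank 4 < tank 7 < tank 12 < tank 8 < tank 14 < tank 9 < tank 13 < tank 16 < tank 10 < tank 3 < tank 11 < tank 5.
The 5th smallest is tank 14.

tank 14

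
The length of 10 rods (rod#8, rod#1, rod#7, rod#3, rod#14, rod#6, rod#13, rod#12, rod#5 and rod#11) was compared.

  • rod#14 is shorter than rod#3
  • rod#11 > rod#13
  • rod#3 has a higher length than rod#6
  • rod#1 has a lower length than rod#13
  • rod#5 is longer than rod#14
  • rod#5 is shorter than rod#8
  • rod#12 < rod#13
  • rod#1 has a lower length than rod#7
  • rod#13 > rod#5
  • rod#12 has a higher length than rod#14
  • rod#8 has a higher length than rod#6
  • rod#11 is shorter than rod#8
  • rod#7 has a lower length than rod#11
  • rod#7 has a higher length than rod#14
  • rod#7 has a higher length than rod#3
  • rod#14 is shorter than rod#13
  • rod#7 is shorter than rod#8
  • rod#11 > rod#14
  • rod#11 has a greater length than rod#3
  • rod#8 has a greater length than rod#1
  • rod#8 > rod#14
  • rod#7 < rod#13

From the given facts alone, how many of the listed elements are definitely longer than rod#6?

The elements the relations force above rod#6 are rod#3, rod#7, rod#13, rod#11, rod#8 — no chain reaches any other.
That is 5.

5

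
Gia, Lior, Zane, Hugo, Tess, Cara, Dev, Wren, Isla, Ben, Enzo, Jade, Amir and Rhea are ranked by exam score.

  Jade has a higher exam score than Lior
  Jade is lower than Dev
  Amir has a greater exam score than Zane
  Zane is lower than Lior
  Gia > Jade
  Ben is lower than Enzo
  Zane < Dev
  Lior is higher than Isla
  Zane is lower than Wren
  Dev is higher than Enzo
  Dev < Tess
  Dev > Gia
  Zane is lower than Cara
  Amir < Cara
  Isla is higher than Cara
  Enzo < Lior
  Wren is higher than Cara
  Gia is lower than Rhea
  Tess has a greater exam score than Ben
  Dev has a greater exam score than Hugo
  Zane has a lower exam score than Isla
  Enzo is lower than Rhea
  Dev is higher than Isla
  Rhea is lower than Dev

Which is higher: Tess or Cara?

Chaining the given relations: Cara < Isla < Lior < Jade < Gia < Rhea < Dev < Tess.
So Cara < Tess; Tess is the higher of the two.

Tess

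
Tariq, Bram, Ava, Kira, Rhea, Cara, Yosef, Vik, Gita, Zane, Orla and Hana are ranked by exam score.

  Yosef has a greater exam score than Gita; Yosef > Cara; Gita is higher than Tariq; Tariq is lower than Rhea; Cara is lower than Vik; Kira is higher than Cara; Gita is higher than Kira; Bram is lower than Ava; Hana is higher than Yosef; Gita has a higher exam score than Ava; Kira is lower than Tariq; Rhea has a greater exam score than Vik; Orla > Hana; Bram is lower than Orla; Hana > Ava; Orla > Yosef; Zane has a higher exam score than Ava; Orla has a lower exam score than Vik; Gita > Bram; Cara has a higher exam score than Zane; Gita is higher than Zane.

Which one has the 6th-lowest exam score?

Tariq

The consecutive relations fix a unique order: Bram < Ava < Zane < Cara < Kira < Tariq < Gita < Yosef < Hana < Orla < Vik < Rhea.
Counting 6 from the smallest end gives Tariq.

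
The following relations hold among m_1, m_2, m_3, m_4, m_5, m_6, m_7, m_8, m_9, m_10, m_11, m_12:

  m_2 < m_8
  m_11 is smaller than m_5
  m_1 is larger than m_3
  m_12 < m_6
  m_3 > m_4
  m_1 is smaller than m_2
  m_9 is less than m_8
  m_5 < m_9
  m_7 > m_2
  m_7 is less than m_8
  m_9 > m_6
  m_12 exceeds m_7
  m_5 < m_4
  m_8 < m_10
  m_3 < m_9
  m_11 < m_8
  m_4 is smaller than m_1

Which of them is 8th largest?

m_1

Piecing the relations together gives one ordering: m_11 < m_5 < m_4 < m_3 < m_1 < m_2 < m_7 < m_12 < m_6 < m_9 < m_8 < m_10.
Counting 8 from the largest end gives m_1.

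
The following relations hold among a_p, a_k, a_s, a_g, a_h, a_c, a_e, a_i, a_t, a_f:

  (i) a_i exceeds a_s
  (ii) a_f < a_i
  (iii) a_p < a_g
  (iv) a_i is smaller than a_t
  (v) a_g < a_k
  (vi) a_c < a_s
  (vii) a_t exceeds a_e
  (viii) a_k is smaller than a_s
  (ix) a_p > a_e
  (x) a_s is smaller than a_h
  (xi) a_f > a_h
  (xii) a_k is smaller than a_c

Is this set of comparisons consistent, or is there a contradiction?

Every relation is compatible with a_e < a_p < a_g < a_k < a_c < a_s < a_h < a_f < a_i < a_t; the set is consistent.

consistent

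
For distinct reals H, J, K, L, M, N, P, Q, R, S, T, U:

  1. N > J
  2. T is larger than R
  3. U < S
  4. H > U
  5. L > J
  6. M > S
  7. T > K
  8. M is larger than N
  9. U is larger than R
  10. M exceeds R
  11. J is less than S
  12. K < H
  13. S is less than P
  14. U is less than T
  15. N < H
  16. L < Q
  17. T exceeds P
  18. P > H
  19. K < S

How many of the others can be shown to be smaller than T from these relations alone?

8

Directly below T: R, K, U, P.
One step further: H, S (6 so far).
One step further: J, N (8 so far).
Nothing else is reachable below T; 8 in all.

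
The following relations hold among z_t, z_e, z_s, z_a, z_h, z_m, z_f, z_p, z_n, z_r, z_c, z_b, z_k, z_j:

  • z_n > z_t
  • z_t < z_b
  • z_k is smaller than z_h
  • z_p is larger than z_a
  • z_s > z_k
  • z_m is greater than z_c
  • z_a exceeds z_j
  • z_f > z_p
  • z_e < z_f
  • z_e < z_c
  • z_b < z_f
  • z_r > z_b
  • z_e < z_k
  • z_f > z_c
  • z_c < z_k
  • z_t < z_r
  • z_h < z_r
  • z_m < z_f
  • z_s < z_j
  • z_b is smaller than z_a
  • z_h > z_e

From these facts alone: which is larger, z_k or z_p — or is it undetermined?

z_p

z_k < z_s and z_s < z_j give z_k < z_j.
Then z_j < z_a extends the chain to z_a.
With z_a < z_p: z_k < z_s < z_j < z_a < z_p.
So z_p is larger.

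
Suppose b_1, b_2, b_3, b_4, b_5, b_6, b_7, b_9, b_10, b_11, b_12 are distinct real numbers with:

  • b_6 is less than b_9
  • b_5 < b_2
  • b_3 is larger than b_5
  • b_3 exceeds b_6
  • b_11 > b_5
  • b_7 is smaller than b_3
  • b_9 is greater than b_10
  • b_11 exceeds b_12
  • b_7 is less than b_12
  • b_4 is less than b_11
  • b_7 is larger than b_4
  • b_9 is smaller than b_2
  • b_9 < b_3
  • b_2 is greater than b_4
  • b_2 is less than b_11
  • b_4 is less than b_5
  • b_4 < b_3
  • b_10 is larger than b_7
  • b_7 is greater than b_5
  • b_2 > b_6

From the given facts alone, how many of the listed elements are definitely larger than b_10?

From b_10 the given relations immediately reach b_9.
From those, b_2, b_3 — 3 in total.
From those, b_11 — 4 in total.
Nothing else is reachable above b_10; 4 in all.

4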